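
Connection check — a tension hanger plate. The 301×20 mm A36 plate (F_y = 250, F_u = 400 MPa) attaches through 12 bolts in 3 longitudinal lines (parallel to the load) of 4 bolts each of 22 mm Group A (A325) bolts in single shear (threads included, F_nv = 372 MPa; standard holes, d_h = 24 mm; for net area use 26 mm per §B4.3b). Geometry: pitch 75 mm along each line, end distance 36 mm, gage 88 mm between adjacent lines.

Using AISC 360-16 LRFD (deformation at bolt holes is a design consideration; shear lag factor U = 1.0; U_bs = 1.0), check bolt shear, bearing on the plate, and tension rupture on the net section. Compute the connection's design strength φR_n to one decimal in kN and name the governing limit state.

1272.7 kN (bolt shear governs)

Bolt shear: A_b = π(22)²/4 = 380.13 mm². φR_n = 0.75 × 372 × 380.13 × 12 × 1 = 1272.7 kN.
Bearing (20 mm plate, F_u = 400 MPa): end bolts L_c = 36 − 24/2 = 24, R_n = min(1.2×24×20×400, 2.4×22×20×400) = 230.4 kN/bolt; interior L_c = 75 − 24 = 51, R_n = 422.4 kN/bolt. φR_n = 0.75 × (3×230.4 + 9×422.4) = 3369.6 kN.
Tension rupture (net): A_n = (301 − 3×26)×20 = 4460 mm² (U = 1.0, A_e = A_n). φR_n = 0.75 × 400 × 4460 = 1338.0 kN.
Governing: min(1272.7, 3369.6, 1338.0) = 1272.7 kN → bolt shear.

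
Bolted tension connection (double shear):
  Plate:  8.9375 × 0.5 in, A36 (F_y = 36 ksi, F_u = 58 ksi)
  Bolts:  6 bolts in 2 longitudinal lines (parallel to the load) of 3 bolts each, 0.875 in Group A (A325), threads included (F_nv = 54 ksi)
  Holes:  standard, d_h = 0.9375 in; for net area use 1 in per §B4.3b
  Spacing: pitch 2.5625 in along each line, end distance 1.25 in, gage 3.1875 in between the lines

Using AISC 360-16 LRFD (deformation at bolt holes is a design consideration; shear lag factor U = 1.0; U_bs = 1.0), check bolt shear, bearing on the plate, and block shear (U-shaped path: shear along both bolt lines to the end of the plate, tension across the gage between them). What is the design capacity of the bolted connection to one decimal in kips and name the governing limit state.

148.7 kips (block shear governs)

Bolt shear: A_b = π(0.875)²/4 = 0.60132 in². φR_n = 0.75 × 54 × 0.60132 × 6 × 2 = 292.2 kips.
Bearing (0.5 in plate, F_u = 58 ksi): end bolts L_c = 1.25 − 0.9375/2 = 0.78125, R_n = min(1.2×0.78125×0.5×58, 2.4×0.875×0.5×58) = 27.188 kips/bolt; interior L_c = 2.5625 − 0.9375 = 1.625, R_n = 56.55 kips/bolt. φR_n = 0.75 × (2×27.188 + 4×56.55) = 210.4 kips.
Block shear: shear path 2×[1.25+2×2.5625] = 2×6.375 in, A_gv = 6.375, A_nv = 2×(6.375 − 2.5×1)×0.5 = 3.875 in²; tension across gage: (3.1875 − 1×1)×0.5 = 1.0938 in². R_n = min(0.6×58×3.875, 0.6×36×6.375) + 1.0×58×1.0938 = min(134.85, 137.7) + 63.44 = 198.29 kips. φR_n = 0.75 × 198.29 = 148.7 kips.
Governing: min(292.2, 210.4, 148.7) = 148.7 kips → block shear.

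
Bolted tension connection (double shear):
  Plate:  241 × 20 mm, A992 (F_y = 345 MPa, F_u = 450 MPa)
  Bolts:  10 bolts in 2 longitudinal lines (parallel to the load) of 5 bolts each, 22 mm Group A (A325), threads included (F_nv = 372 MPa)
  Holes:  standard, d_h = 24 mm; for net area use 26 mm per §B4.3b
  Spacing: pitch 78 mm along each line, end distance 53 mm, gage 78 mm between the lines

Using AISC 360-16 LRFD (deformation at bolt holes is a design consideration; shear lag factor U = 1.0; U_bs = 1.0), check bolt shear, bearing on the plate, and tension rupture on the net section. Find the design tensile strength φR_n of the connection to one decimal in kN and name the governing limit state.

1275.8 kN (net-section rupture governs)

Bolt shear: A_b = π(22)²/4 = 380.13 mm². φR_n = 0.75 × 372 × 380.13 × 10 × 2 = 2121.1 kN.
Bearing (20 mm plate, F_u = 450 MPa): end bolts L_c = 53 − 24/2 = 41, R_n = min(1.2×41×20×450, 2.4×22×20×450) = 442.8 kN/bolt; interior L_c = 78 − 24 = 54, R_n = 475.2 kN/bolt. φR_n = 0.75 × (2×442.8 + 8×475.2) = 3515.4 kN.
Tension rupture (net): A_n = (241 − 2×26)×20 = 3780 mm² (U = 1.0, A_e = A_n). φR_n = 0.75 × 450 × 3780 = 1275.8 kN.
Governing: min(2121.1, 3515.4, 1275.8) = 1275.8 kN → net-section rupture.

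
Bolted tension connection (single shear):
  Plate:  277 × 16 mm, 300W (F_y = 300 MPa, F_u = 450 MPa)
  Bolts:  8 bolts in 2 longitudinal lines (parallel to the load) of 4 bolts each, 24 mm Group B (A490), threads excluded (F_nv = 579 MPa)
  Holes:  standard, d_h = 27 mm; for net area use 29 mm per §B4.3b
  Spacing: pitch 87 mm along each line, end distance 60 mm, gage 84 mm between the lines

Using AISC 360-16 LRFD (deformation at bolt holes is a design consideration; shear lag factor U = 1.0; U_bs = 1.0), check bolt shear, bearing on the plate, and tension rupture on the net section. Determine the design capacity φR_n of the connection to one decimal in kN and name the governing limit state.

1182.6 kN (net-section rupture governs)

Bolt shear: A_b = π(24)²/4 = 452.39 mm². φR_n = 0.75 × 579 × 452.39 × 8 × 1 = 1571.6 kN.
Bearing (16 mm plate, F_u = 450 MPa): end bolts L_c = 60 − 27/2 = 46.5, R_n = min(1.2×46.5×16×450, 2.4×24×16×450) = 401.76 kN/bolt; interior L_c = 87 − 27 = 60, R_n = 414.72 kN/bolt. φR_n = 0.75 × (2×401.76 + 6×414.72) = 2468.9 kN.
Tension rupture (net): A_n = (277 − 2×29)×16 = 3504 mm² (U = 1.0, A_e = A_n). φR_n = 0.75 × 450 × 3504 = 1182.6 kN.
Governing: min(1571.6, 2468.9, 1182.6) = 1182.6 kN → net-section rupture.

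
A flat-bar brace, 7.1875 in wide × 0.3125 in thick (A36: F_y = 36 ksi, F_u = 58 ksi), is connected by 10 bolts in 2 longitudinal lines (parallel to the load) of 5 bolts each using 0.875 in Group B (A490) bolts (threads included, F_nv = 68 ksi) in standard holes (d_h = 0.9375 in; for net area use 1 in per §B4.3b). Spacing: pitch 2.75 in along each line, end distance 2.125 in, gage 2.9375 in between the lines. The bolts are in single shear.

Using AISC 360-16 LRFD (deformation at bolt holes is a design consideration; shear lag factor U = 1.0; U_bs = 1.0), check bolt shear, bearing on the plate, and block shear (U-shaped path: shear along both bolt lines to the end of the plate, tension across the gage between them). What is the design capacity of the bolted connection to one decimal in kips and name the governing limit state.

Bolt shear: A_b = π(0.875)²/4 = 0.60132 in². φR_n = 0.75 × 68 × 0.60132 × 10 × 1 = 306.7 kips.
Bearing (0.3125 in plate, F_u = 58 ksi): end bolts L_c = 2.125 − 0.9375/2 = 1.65625, R_n = min(1.2×1.65625×0.3125×58, 2.4×0.875×0.3125×58) = 36.023 kips/bolt; interior L_c = 2.75 − 0.9375 = 1.8125, R_n = 38.063 kips/bolt. φR_n = 0.75 × (2×36.023 + 8×38.063) = 282.4 kips.
Block shear: shear path 2×[2.125+4×2.75] = 2×13.125 in, A_gv = 8.2031, A_nv = 2×(13.125 − 4.5×1)×0.3125 = 5.3906 in²; tension across gage: (2.9375 − 1×1)×0.3125 = 0.60547 in². R_n = min(0.6×58×5.3906, 0.6×36×8.2031) + 1.0×58×0.60547 = min(187.59, 177.19) + 35.117 = 212.31 kips. φR_n = 0.75 × 212.31 = 159.2 kips.
Governing: min(306.7, 282.4, 159.2) = 159.2 kips → block shear.

159.2 kips (block shear governs)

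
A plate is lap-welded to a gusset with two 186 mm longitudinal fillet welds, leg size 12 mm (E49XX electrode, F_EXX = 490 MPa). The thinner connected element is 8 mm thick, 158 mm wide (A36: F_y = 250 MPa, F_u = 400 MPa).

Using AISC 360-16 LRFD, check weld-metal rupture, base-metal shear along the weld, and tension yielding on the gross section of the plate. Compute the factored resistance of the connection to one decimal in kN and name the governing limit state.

Weld metal: throat = 0.707×12 = 8.484 mm, L = 2×186 = 372 mm. φR_n = 0.75 × 0.6 × 490 × 8.484 × 372 = 695.9 kN.
Base metal shear (8 mm plate): yield φR_n = 1.0×0.6×250×8×372 = 446.4 kN; rupture φR_n = 0.75×0.6×400×8×372 = 535.7 kN; take 446.4 kN (yield).
Tension yield (gross): A_g = 158×8 = 1264 mm². φR_n = 0.90 × 250 × 1264 = 284.4 kN.
Governing: min(695.9, 446.4, 284.4) = 284.4 kN → gross-section yield.

284.4 kN (gross-section yield governs)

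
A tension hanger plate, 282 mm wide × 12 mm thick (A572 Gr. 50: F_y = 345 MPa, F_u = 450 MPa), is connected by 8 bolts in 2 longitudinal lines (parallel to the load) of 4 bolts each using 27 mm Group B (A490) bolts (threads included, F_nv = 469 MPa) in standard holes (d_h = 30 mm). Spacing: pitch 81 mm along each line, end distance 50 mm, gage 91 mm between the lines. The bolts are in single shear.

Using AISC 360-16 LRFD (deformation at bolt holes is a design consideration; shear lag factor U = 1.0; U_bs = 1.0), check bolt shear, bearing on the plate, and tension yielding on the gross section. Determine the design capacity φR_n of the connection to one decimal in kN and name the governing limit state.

1050.7 kN (gross-section yield governs)

Bolt shear: A_b = π(27)²/4 = 572.56 mm². φR_n = 0.75 × 469 × 572.56 × 8 × 1 = 1611.2 kN.
Bearing (12 mm plate, F_u = 450 MPa): end bolts L_c = 50 − 30/2 = 35, R_n = min(1.2×35×12×450, 2.4×27×12×450) = 226.8 kN/bolt; interior L_c = 81 − 30 = 51, R_n = 330.48 kN/bolt. φR_n = 0.75 × (2×226.8 + 6×330.48) = 1827.4 kN.
Tension yield (gross): A_g = 282×12 = 3384 mm². φR_n = 0.90 × 345 × 3384 = 1050.7 kN.
Governing: min(1611.2, 1827.4, 1050.7) = 1050.7 kN → gross-section yield.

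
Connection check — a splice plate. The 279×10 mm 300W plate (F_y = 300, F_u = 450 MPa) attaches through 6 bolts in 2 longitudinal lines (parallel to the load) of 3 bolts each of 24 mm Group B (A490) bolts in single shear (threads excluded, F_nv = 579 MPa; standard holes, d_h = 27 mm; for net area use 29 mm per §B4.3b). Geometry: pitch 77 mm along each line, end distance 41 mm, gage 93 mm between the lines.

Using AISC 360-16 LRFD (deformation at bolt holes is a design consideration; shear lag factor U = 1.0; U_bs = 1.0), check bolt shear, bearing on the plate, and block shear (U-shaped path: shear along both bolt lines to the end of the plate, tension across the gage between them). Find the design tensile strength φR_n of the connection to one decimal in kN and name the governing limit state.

Bolt shear: A_b = π(24)²/4 = 452.39 mm². φR_n = 0.75 × 579 × 452.39 × 6 × 1 = 1178.7 kN.
Bearing (10 mm plate, F_u = 450 MPa): end bolts L_c = 41 − 27/2 = 27.5, R_n = min(1.2×27.5×10×450, 2.4×24×10×450) = 148.5 kN/bolt; interior L_c = 77 − 27 = 50, R_n = 259.2 kN/bolt. φR_n = 0.75 × (2×148.5 + 4×259.2) = 1000.4 kN.
Block shear: shear path 2×[41+2×77] = 2×195 mm, A_gv = 3900, A_nv = 2×(195 − 2.5×29)×10 = 2450 mm²; tension across gage: (93 − 1×29)×10 = 640 mm². R_n = min(0.6×450×2450, 0.6×300×3900) + 1.0×450×640 = min(661.5, 702) + 288 = 949.5 kN. φR_n = 0.75 × 949.5 = 712.1 kN.
Governing: min(1178.7, 1000.4, 712.1) = 712.1 kN → block shear.

712.1 kN (block shear governs)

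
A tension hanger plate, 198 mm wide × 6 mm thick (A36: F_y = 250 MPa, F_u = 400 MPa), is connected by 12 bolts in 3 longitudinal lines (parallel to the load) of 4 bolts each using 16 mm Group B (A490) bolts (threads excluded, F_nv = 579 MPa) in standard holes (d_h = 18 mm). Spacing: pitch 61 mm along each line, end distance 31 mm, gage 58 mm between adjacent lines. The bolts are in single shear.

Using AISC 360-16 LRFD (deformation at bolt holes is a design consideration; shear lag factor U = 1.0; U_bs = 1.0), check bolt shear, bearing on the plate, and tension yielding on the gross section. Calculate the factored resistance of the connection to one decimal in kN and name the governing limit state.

267.3 kN (gross-section yield governs)

Bolt shear: A_b = π(16)²/4 = 201.06 mm². φR_n = 0.75 × 579 × 201.06 × 12 × 1 = 1047.7 kN.
Bearing (6 mm plate, F_u = 400 MPa): end bolts L_c = 31 − 18/2 = 22, R_n = min(1.2×22×6×400, 2.4×16×6×400) = 63.36 kN/bolt; interior L_c = 61 − 18 = 43, R_n = 92.16 kN/bolt. φR_n = 0.75 × (3×63.36 + 9×92.16) = 764.6 kN.
Tension yield (gross): A_g = 198×6 = 1188 mm². φR_n = 0.90 × 250 × 1188 = 267.3 kN.
Governing: min(1047.7, 764.6, 267.3) = 267.3 kN → gross-section yield.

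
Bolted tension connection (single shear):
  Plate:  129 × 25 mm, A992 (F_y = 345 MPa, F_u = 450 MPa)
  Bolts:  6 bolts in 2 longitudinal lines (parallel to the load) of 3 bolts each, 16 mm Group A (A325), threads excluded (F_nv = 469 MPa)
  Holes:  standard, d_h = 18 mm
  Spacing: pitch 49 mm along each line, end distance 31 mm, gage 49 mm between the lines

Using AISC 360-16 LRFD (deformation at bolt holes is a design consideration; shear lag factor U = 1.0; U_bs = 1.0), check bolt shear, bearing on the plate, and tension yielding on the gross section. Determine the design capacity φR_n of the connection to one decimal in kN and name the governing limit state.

424.3 kN (bolt shear governs)

Bolt shear: A_b = π(16)²/4 = 201.06 mm². φR_n = 0.75 × 469 × 201.06 × 6 × 1 = 424.3 kN.
Bearing (25 mm plate, F_u = 450 MPa): end bolts L_c = 31 − 18/2 = 22, R_n = min(1.2×22×25×450, 2.4×16×25×450) = 297 kN/bolt; interior L_c = 49 − 18 = 31, R_n = 418.5 kN/bolt. φR_n = 0.75 × (2×297 + 4×418.5) = 1701.0 kN.
Tension yield (gross): A_g = 129×25 = 3225 mm². φR_n = 0.90 × 345 × 3225 = 1001.4 kN.
Governing: min(424.3, 1701.0, 1001.4) = 424.3 kN → bolt shear.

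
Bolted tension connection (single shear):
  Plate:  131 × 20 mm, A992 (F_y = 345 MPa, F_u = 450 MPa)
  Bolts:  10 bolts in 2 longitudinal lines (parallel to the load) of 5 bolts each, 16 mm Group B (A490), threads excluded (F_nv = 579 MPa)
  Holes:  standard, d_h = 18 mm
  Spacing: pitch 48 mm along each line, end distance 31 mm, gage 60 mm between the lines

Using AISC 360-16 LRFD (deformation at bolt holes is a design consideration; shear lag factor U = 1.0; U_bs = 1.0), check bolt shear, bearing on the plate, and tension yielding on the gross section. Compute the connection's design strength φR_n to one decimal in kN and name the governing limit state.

813.5 kN (gross-section yield governs)

Bolt shear: A_b = π(16)²/4 = 201.06 mm². φR_n = 0.75 × 579 × 201.06 × 10 × 1 = 873.1 kN.
Bearing (20 mm plate, F_u = 450 MPa): end bolts L_c = 31 − 18/2 = 22, R_n = min(1.2×22×20×450, 2.4×16×20×450) = 237.6 kN/bolt; interior L_c = 48 − 18 = 30, R_n = 324 kN/bolt. φR_n = 0.75 × (2×237.6 + 8×324) = 2300.4 kN.
Tension yield (gross): A_g = 131×20 = 2620 mm². φR_n = 0.90 × 345 × 2620 = 813.5 kN.
Governing: min(873.1, 2300.4, 813.5) = 813.5 kN → gross-section yield.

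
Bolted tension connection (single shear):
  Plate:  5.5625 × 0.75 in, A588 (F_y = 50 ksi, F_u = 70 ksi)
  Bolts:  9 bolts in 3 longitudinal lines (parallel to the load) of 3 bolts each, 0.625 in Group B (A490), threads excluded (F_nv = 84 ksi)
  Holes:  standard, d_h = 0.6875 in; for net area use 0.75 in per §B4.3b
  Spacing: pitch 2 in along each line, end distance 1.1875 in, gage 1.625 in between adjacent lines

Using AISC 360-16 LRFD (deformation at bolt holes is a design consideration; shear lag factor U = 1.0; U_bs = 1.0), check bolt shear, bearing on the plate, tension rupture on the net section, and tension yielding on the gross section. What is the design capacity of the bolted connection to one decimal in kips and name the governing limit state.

Bolt shear: A_b = π(0.625)²/4 = 0.3068 in². φR_n = 0.75 × 84 × 0.3068 × 9 × 1 = 174.0 kips.
Bearing (0.75 in plate, F_u = 70 ksi): end bolts L_c = 1.1875 − 0.6875/2 = 0.84375, R_n = min(1.2×0.84375×0.75×70, 2.4×0.625×0.75×70) = 53.156 kips/bolt; interior L_c = 2 − 0.6875 = 1.3125, R_n = 78.75 kips/bolt. φR_n = 0.75 × (3×53.156 + 6×78.75) = 474.0 kips.
Tension rupture (net): A_n = (5.5625 − 3×0.75)×0.75 = 2.4844 in² (U = 1.0, A_e = A_n). φR_n = 0.75 × 70 × 2.4844 = 130.4 kips.
Tension yield (gross): A_g = 5.5625×0.75 = 4.1719 in². φR_n = 0.90 × 50 × 4.1719 = 187.7 kips.
Governing: min(174.0, 474.0, 130.4, 187.7) = 130.4 kips → net-section rupture.

130.4 kips (net-section rupture governs)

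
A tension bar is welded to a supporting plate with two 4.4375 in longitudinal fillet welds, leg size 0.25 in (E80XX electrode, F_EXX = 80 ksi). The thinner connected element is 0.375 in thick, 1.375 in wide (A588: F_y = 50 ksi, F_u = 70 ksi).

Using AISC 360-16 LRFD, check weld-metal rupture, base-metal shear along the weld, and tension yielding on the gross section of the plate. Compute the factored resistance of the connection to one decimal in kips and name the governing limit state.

23.2 kips (gross-section yield governs)

Weld metal: throat = 0.707×0.25 = 0.17675 in, L = 2×4.4375 = 8.875 in. φR_n = 0.75 × 0.6 × 80 × 0.17675 × 8.875 = 56.5 kips.
Base metal shear (0.375 in plate): yield φR_n = 1.0×0.6×50×0.375×8.875 = 99.8 kips; rupture φR_n = 0.75×0.6×70×0.375×8.875 = 104.8 kips; take 99.8 kips (yield).
Tension yield (gross): A_g = 1.375×0.375 = 0.51563 in². φR_n = 0.90 × 50 × 0.51563 = 23.2 kips.
Governing: min(56.5, 99.8, 23.2) = 23.2 kips → gross-section yield.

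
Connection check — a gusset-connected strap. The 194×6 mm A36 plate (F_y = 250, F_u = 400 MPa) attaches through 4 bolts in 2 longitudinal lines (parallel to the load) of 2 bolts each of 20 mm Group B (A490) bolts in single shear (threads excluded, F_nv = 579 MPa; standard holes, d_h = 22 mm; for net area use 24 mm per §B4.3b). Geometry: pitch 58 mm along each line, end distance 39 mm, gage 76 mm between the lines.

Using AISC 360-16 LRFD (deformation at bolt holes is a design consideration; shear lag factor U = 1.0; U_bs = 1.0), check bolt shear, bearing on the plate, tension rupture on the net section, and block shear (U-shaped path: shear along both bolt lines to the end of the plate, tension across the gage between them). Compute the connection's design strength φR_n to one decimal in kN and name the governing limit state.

224.6 kN (block shear governs)

Bolt shear: A_b = π(20)²/4 = 314.16 mm². φR_n = 0.75 × 579 × 314.16 × 4 × 1 = 545.7 kN.
Bearing (6 mm plate, F_u = 400 MPa): end bolts L_c = 39 − 22/2 = 28, R_n = min(1.2×28×6×400, 2.4×20×6×400) = 80.64 kN/bolt; interior L_c = 58 − 22 = 36, R_n = 103.68 kN/bolt. φR_n = 0.75 × (2×80.64 + 2×103.68) = 276.5 kN.
Tension rupture (net): A_n = (194 − 2×24)×6 = 876 mm² (U = 1.0, A_e = A_n). φR_n = 0.75 × 400 × 876 = 262.8 kN.
Block shear: shear path 2×[39+1×58] = 2×97 mm, A_gv = 1164, A_nv = 2×(97 − 1.5×24)×6 = 732 mm²; tension across gage: (76 − 1×24)×6 = 312 mm². R_n = min(0.6×400×732, 0.6×250×1164) + 1.0×400×312 = min(175.68, 174.6) + 124.8 = 299.4 kN. φR_n = 0.75 × 299.4 = 224.6 kN.
Governing: min(545.7, 276.5, 262.8, 224.6) = 224.6 kN → block shear.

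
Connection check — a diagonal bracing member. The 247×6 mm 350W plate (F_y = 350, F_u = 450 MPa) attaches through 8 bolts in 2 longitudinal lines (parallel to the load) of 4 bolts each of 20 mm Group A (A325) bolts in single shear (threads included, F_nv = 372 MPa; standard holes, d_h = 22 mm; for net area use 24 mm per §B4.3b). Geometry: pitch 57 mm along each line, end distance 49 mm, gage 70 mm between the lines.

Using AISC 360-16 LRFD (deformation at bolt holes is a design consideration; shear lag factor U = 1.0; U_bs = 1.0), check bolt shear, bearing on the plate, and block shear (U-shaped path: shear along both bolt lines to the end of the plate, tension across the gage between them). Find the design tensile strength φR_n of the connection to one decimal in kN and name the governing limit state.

423.6 kN (block shear governs)

Bolt shear: A_b = π(20)²/4 = 314.16 mm². φR_n = 0.75 × 372 × 314.16 × 8 × 1 = 701.2 kN.
Bearing (6 mm plate, F_u = 450 MPa): end bolts L_c = 49 − 22/2 = 38, R_n = min(1.2×38×6×450, 2.4×20×6×450) = 123.12 kN/bolt; interior L_c = 57 − 22 = 35, R_n = 113.4 kN/bolt. φR_n = 0.75 × (2×123.12 + 6×113.4) = 695.0 kN.
Block shear: shear path 2×[49+3×57] = 2×220 mm, A_gv = 2640, A_nv = 2×(220 − 3.5×24)×6 = 1632 mm²; tension across gage: (70 − 1×24)×6 = 276 mm². R_n = min(0.6×450×1632, 0.6×350×2640) + 1.0×450×276 = min(440.64, 554.4) + 124.2 = 564.84 kN. φR_n = 0.75 × 564.84 = 423.6 kN.
Governing: min(701.2, 695.0, 423.6) = 423.6 kN → block shear.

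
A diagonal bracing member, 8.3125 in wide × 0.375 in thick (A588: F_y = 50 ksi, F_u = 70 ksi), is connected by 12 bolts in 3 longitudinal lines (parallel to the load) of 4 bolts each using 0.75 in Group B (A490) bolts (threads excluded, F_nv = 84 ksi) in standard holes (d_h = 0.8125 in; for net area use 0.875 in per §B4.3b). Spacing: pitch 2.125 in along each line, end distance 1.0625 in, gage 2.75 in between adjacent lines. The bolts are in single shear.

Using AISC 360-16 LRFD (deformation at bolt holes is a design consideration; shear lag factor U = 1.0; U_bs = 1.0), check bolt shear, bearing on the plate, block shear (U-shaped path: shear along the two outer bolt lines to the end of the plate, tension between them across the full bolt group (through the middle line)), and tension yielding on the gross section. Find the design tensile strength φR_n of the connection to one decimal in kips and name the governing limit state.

Bolt shear: A_b = π(0.75)²/4 = 0.44179 in². φR_n = 0.75 × 84 × 0.44179 × 12 × 1 = 334.0 kips.
Bearing (0.375 in plate, F_u = 70 ksi): end bolts L_c = 1.0625 − 0.8125/2 = 0.65625, R_n = min(1.2×0.65625×0.375×70, 2.4×0.75×0.375×70) = 20.672 kips/bolt; interior L_c = 2.125 − 0.8125 = 1.3125, R_n = 41.344 kips/bolt. φR_n = 0.75 × (3×20.672 + 9×41.344) = 325.6 kips.
Block shear: shear path 2×[1.0625+3×2.125] = 2×7.4375 in, A_gv = 5.5781, A_nv = 2×(7.4375 − 3.5×0.875)×0.375 = 3.2813 in²; tension across gage: (5.5 − 2×0.875)×0.375 = 1.4063 in². R_n = min(0.6×70×3.2813, 0.6×50×5.5781) + 1.0×70×1.4063 = min(137.81, 167.34) + 98.441 = 236.25 kips. φR_n = 0.75 × 236.25 = 177.2 kips.
Tension yield (gross): A_g = 8.3125×0.375 = 3.1172 in². φR_n = 0.90 × 50 × 3.1172 = 140.3 kips.
Governing: min(334.0, 325.6, 177.2, 140.3) = 140.3 kips → gross-section yield.

140.3 kips (gross-section yield governs)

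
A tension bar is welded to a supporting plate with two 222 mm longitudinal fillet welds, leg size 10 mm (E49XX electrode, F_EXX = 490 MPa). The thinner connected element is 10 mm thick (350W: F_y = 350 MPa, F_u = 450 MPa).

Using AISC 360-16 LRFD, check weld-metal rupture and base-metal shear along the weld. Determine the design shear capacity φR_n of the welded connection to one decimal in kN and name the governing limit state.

Weld metal: throat = 0.707×10 = 7.07 mm, L = 2×222 = 444 mm. φR_n = 0.75 × 0.6 × 490 × 7.07 × 444 = 692.2 kN.
Base metal shear (10 mm plate): yield φR_n = 1.0×0.6×350×10×444 = 932.4 kN; rupture φR_n = 0.75×0.6×450×10×444 = 899.1 kN; take 899.1 kN (rupture).
Governing: min(692.2, 899.1) = 692.2 kN → weld metal.

692.2 kN (weld metal governs)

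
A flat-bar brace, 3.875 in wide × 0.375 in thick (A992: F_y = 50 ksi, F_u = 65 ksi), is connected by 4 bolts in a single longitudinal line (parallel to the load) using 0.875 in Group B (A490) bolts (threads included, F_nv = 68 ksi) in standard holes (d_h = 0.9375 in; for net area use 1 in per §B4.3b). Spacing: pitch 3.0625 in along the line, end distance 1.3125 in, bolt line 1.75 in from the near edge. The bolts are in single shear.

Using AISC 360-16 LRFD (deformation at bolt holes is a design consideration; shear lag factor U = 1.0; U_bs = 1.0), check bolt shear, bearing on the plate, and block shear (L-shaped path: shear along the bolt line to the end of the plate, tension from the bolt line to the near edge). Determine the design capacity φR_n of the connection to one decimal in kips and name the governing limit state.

99.6 kips (block shear governs)

Bolt shear: A_b = π(0.875)²/4 = 0.60132 in². φR_n = 0.75 × 68 × 0.60132 × 4 × 1 = 122.7 kips.
Bearing (0.375 in plate, F_u = 65 ksi): end bolts L_c = 1.3125 − 0.9375/2 = 0.84375, R_n = min(1.2×0.84375×0.375×65, 2.4×0.875×0.375×65) = 24.68 kips/bolt; interior L_c = 3.0625 − 0.9375 = 2.125, R_n = 51.188 kips/bolt. φR_n = 0.75 × (1×24.68 + 3×51.188) = 133.7 kips.
Block shear: shear path 1×[1.3125+3×3.0625] = 1×10.5 in, A_gv = 3.9375, A_nv = 1×(10.5 − 3.5×1)×0.375 = 2.625 in²; tension to near edge: (1.75 − 0.5×1)×0.375 = 0.46875 in². R_n = min(0.6×65×2.625, 0.6×50×3.9375) + 1.0×65×0.46875 = min(102.38, 118.13) + 30.469 = 132.85 kips. φR_n = 0.75 × 132.85 = 99.6 kips.
Governing: min(122.7, 133.7, 99.6) = 99.6 kips → block shear.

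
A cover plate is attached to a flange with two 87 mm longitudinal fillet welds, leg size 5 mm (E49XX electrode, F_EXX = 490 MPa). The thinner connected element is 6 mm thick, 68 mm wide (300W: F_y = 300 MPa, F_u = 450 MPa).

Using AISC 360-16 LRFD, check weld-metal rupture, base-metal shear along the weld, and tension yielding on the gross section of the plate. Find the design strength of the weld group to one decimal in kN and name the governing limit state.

Weld metal: throat = 0.707×5 = 3.535 mm, L = 2×87 = 174 mm. φR_n = 0.75 × 0.6 × 490 × 3.535 × 174 = 135.6 kN.
Base metal shear (6 mm plate): yield φR_n = 1.0×0.6×300×6×174 = 187.9 kN; rupture φR_n = 0.75×0.6×450×6×174 = 211.4 kN; take 187.9 kN (yield).
Tension yield (gross): A_g = 68×6 = 408 mm². φR_n = 0.90 × 300 × 408 = 110.2 kN.
Governing: min(135.6, 187.9, 110.2) = 110.2 kN → gross-section yield.

110.2 kN (gross-section yield governs)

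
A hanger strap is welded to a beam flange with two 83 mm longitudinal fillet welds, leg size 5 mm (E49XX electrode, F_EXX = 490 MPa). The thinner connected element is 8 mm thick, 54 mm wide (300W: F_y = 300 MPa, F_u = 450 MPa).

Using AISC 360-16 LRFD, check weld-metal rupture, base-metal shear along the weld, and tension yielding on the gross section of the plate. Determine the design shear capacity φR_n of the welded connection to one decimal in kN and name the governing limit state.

116.6 kN (gross-section yield governs)

Weld metal: throat = 0.707×5 = 3.535 mm, L = 2×83 = 166 mm. φR_n = 0.75 × 0.6 × 490 × 3.535 × 166 = 129.4 kN.
Base metal shear (8 mm plate): yield φR_n = 1.0×0.6×300×8×166 = 239.0 kN; rupture φR_n = 0.75×0.6×450×8×166 = 268.9 kN; take 239.0 kN (yield).
Tension yield (gross): A_g = 54×8 = 432 mm². φR_n = 0.90 × 300 × 432 = 116.6 kN.
Governing: min(129.4, 239.0, 116.6) = 116.6 kN → gross-section yield.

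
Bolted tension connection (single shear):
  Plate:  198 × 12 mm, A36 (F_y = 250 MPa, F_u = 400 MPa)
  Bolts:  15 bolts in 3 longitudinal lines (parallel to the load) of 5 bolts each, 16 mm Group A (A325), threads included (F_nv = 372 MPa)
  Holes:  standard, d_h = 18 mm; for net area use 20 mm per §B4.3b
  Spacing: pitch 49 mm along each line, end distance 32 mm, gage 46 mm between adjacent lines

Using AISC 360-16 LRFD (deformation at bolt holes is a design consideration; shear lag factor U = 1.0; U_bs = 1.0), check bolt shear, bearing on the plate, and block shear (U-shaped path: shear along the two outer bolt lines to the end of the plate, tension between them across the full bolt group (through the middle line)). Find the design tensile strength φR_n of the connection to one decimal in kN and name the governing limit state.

783.4 kN (block shear governs)

Bolt shear: A_b = π(16)²/4 = 201.06 mm². φR_n = 0.75 × 372 × 201.06 × 15 × 1 = 841.4 kN.
Bearing (12 mm plate, F_u = 400 MPa): end bolts L_c = 32 − 18/2 = 23, R_n = min(1.2×23×12×400, 2.4×16×12×400) = 132.48 kN/bolt; interior L_c = 49 − 18 = 31, R_n = 178.56 kN/bolt. φR_n = 0.75 × (3×132.48 + 12×178.56) = 1905.1 kN.
Block shear: shear path 2×[32+4×49] = 2×228 mm, A_gv = 5472, A_nv = 2×(228 − 4.5×20)×12 = 3312 mm²; tension across gage: (92 − 2×20)×12 = 624 mm². R_n = min(0.6×400×3312, 0.6×250×5472) + 1.0×400×624 = min(794.88, 820.8) + 249.6 = 1044.5 kN. φR_n = 0.75 × 1044.5 = 783.4 kN.
Governing: min(841.4, 1905.1, 783.4) = 783.4 kN → block shear.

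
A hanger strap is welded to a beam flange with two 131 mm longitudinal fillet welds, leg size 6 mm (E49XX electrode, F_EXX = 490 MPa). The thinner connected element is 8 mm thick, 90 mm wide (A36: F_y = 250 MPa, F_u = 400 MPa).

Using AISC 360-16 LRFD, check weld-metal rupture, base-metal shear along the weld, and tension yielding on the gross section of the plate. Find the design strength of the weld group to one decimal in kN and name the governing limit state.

Weld metal: throat = 0.707×6 = 4.242 mm, L = 2×131 = 262 mm. φR_n = 0.75 × 0.6 × 490 × 4.242 × 262 = 245.1 kN.
Base metal shear (8 mm plate): yield φR_n = 1.0×0.6×250×8×262 = 314.4 kN; rupture φR_n = 0.75×0.6×400×8×262 = 377.3 kN; take 314.4 kN (yield).
Tension yield (gross): A_g = 90×8 = 720 mm². φR_n = 0.90 × 250 × 720 = 162.0 kN.
Governing: min(245.1, 314.4, 162.0) = 162.0 kN → gross-section yield.

162.0 kN (gross-section yield governs)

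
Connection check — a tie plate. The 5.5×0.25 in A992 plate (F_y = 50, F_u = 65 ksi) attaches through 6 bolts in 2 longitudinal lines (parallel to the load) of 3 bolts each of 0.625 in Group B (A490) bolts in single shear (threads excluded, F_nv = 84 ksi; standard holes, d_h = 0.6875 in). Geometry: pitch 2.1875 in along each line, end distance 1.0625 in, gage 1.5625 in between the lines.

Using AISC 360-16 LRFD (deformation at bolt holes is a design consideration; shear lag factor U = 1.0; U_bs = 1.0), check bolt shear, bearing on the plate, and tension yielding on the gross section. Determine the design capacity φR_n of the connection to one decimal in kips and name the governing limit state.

61.9 kips (gross-section yield governs)

Bolt shear: A_b = π(0.625)²/4 = 0.3068 in². φR_n = 0.75 × 84 × 0.3068 × 6 × 1 = 116.0 kips.
Bearing (0.25 in plate, F_u = 65 ksi): end bolts L_c = 1.0625 − 0.6875/2 = 0.71875, R_n = min(1.2×0.71875×0.25×65, 2.4×0.625×0.25×65) = 14.016 kips/bolt; interior L_c = 2.1875 − 0.6875 = 1.5, R_n = 24.375 kips/bolt. φR_n = 0.75 × (2×14.016 + 4×24.375) = 94.1 kips.
Tension yield (gross): A_g = 5.5×0.25 = 1.375 in². φR_n = 0.90 × 50 × 1.375 = 61.9 kips.
Governing: min(116.0, 94.1, 61.9) = 61.9 kips → gross-section yield.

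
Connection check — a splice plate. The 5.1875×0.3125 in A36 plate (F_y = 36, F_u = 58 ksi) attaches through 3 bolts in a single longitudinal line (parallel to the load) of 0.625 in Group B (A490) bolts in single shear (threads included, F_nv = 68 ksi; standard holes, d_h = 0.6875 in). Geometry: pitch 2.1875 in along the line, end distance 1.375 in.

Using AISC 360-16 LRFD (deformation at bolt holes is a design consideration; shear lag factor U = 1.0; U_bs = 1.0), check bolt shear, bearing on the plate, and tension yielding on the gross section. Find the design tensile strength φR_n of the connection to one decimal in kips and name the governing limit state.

Bolt shear: A_b = π(0.625)²/4 = 0.3068 in². φR_n = 0.75 × 68 × 0.3068 × 3 × 1 = 46.9 kips.
Bearing (0.3125 in plate, F_u = 58 ksi): end bolts L_c = 1.375 − 0.6875/2 = 1.03125, R_n = min(1.2×1.03125×0.3125×58, 2.4×0.625×0.3125×58) = 22.43 kips/bolt; interior L_c = 2.1875 − 0.6875 = 1.5, R_n = 27.188 kips/bolt. φR_n = 0.75 × (1×22.43 + 2×27.188) = 57.6 kips.
Tension yield (gross): A_g = 5.1875×0.3125 = 1.6211 in². φR_n = 0.90 × 36 × 1.6211 = 52.5 kips.
Governing: min(46.9, 57.6, 52.5) = 46.9 kips → bolt shear.

46.9 kips (bolt shear governs)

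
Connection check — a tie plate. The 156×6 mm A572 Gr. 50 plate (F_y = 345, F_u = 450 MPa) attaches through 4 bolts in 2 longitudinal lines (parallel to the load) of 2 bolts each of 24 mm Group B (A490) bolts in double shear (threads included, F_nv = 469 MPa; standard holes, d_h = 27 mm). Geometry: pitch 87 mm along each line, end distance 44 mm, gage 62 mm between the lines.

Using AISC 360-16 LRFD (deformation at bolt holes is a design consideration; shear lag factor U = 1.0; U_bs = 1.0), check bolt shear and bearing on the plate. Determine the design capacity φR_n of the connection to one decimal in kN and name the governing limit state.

381.5 kN (bearing governs)

Bolt shear: A_b = π(24)²/4 = 452.39 mm². φR_n = 0.75 × 469 × 452.39 × 4 × 2 = 1273.0 kN.
Bearing (6 mm plate, F_u = 450 MPa): end bolts L_c = 44 − 27/2 = 30.5, R_n = min(1.2×30.5×6×450, 2.4×24×6×450) = 98.82 kN/bolt; interior L_c = 87 − 27 = 60, R_n = 155.52 kN/bolt. φR_n = 0.75 × (2×98.82 + 2×155.52) = 381.5 kN.
Governing: min(1273.0, 381.5) = 381.5 kN → bearing.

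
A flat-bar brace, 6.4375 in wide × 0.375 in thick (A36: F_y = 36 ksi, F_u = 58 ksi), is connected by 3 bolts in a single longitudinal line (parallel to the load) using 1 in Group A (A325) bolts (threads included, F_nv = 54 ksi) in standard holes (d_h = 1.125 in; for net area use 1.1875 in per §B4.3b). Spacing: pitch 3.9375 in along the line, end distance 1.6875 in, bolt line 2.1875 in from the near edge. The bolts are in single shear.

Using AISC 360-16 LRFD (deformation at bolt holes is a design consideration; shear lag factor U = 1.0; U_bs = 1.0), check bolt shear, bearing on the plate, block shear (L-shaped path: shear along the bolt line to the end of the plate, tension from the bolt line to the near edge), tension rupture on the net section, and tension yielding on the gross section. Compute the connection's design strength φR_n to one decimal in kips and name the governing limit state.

78.2 kips (gross-section yield governs)

Bolt shear: A_b = π(1)²/4 = 0.7854 in². φR_n = 0.75 × 54 × 0.7854 × 3 × 1 = 95.4 kips.
Bearing (0.375 in plate, F_u = 58 ksi): end bolts L_c = 1.6875 − 1.125/2 = 1.125, R_n = min(1.2×1.125×0.375×58, 2.4×1×0.375×58) = 29.363 kips/bolt; interior L_c = 3.9375 − 1.125 = 2.8125, R_n = 52.2 kips/bolt. φR_n = 0.75 × (1×29.363 + 2×52.2) = 100.3 kips.
Block shear: shear path 1×[1.6875+2×3.9375] = 1×9.5625 in, A_gv = 3.5859, A_nv = 1×(9.5625 − 2.5×1.1875)×0.375 = 2.4727 in²; tension to near edge: (2.1875 − 0.5×1.1875)×0.375 = 0.59766 in². R_n = min(0.6×58×2.4727, 0.6×36×3.5859) + 1.0×58×0.59766 = min(86.05, 77.455) + 34.664 = 112.12 kips. φR_n = 0.75 × 112.12 = 84.1 kips.
Tension rupture (net): A_n = (6.4375 − 1×1.1875)×0.375 = 1.9688 in² (U = 1.0, A_e = A_n). φR_n = 0.75 × 58 × 1.9688 = 85.6 kips.
Tension yield (gross): A_g = 6.4375×0.375 = 2.4141 in². φR_n = 0.90 × 36 × 2.4141 = 78.2 kips.
Governing: min(95.4, 100.3, 84.1, 85.6, 78.2) = 78.2 kips → gross-section yield.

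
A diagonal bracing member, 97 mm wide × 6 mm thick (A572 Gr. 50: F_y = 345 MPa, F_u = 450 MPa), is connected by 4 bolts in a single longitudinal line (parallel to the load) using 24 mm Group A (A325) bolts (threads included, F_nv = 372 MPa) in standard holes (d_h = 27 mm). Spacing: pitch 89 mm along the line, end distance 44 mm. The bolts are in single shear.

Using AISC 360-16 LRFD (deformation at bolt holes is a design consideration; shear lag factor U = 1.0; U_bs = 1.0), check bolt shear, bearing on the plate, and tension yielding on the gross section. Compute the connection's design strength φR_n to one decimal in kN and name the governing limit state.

180.7 kN (gross-section yield governs)

Bolt shear: A_b = π(24)²/4 = 452.39 mm². φR_n = 0.75 × 372 × 452.39 × 4 × 1 = 504.9 kN.
Bearing (6 mm plate, F_u = 450 MPa): end bolts L_c = 44 − 27/2 = 30.5, R_n = min(1.2×30.5×6×450, 2.4×24×6×450) = 98.82 kN/bolt; interior L_c = 89 − 27 = 62, R_n = 155.52 kN/bolt. φR_n = 0.75 × (1×98.82 + 3×155.52) = 424.0 kN.
Tension yield (gross): A_g = 97×6 = 582 mm². φR_n = 0.90 × 345 × 582 = 180.7 kN.
Governing: min(504.9, 424.0, 180.7) = 180.7 kN → gross-section yield.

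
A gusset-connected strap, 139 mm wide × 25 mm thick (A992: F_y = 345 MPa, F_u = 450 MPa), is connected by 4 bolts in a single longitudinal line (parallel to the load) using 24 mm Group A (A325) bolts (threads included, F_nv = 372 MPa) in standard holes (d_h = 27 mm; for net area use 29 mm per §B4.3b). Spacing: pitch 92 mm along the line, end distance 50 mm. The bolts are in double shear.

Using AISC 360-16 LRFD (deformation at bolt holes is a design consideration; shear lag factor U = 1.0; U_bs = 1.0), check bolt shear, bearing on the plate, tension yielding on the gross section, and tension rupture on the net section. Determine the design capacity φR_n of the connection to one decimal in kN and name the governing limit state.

928.1 kN (net-section rupture governs)

Bolt shear: A_b = π(24)²/4 = 452.39 mm². φR_n = 0.75 × 372 × 452.39 × 4 × 2 = 1009.7 kN.
Bearing (25 mm plate, F_u = 450 MPa): end bolts L_c = 50 − 27/2 = 36.5, R_n = min(1.2×36.5×25×450, 2.4×24×25×450) = 492.75 kN/bolt; interior L_c = 92 − 27 = 65, R_n = 648 kN/bolt. φR_n = 0.75 × (1×492.75 + 3×648) = 1827.6 kN.
Tension yield (gross): A_g = 139×25 = 3475 mm². φR_n = 0.90 × 345 × 3475 = 1079.0 kN.
Tension rupture (net): A_n = (139 − 1×29)×25 = 2750 mm² (U = 1.0, A_e = A_n). φR_n = 0.75 × 450 × 2750 = 928.1 kN.
Governing: min(1009.7, 1827.6, 1079.0, 928.1) = 928.1 kN → net-section rupture.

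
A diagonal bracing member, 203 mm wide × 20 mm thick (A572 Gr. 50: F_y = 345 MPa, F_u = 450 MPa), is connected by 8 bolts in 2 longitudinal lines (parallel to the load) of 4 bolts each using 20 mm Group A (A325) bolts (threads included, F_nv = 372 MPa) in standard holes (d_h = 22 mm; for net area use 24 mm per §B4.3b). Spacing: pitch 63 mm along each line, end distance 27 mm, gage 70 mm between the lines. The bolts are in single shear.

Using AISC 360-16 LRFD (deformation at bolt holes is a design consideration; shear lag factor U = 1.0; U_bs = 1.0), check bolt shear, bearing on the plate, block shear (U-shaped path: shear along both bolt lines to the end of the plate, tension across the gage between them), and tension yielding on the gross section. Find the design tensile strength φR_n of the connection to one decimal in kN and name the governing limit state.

Bolt shear: A_b = π(20)²/4 = 314.16 mm². φR_n = 0.75 × 372 × 314.16 × 8 × 1 = 701.2 kN.
Bearing (20 mm plate, F_u = 450 MPa): end bolts L_c = 27 − 22/2 = 16, R_n = min(1.2×16×20×450, 2.4×20×20×450) = 172.8 kN/bolt; interior L_c = 63 − 22 = 41, R_n = 432 kN/bolt. φR_n = 0.75 × (2×172.8 + 6×432) = 2203.2 kN.
Block shear: shear path 2×[27+3×63] = 2×216 mm, A_gv = 8640, A_nv = 2×(216 − 3.5×24)×20 = 5280 mm²; tension across gage: (70 − 1×24)×20 = 920 mm². R_n = min(0.6×450×5280, 0.6×345×8640) + 1.0×450×920 = min(1425.6, 1788.5) + 414 = 1839.6 kN. φR_n = 0.75 × 1839.6 = 1379.7 kN.
Tension yield (gross): A_g = 203×20 = 4060 mm². φR_n = 0.90 × 345 × 4060 = 1260.6 kN.
Governing: min(701.2, 2203.2, 1379.7, 1260.6) = 701.2 kN → bolt shear.

701.2 kN (bolt shear governs)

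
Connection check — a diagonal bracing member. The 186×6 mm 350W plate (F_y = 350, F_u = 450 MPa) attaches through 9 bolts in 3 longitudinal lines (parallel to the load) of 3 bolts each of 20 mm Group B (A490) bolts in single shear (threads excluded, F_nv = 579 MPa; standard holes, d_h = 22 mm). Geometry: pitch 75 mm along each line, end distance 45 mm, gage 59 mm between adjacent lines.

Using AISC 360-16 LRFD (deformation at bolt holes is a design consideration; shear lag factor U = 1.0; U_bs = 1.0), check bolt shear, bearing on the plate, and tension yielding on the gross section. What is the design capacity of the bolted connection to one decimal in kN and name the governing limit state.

351.5 kN (gross-section yield governs)

Bolt shear: A_b = π(20)²/4 = 314.16 mm². φR_n = 0.75 × 579 × 314.16 × 9 × 1 = 1227.8 kN.
Bearing (6 mm plate, F_u = 450 MPa): end bolts L_c = 45 − 22/2 = 34, R_n = min(1.2×34×6×450, 2.4×20×6×450) = 110.16 kN/bolt; interior L_c = 75 − 22 = 53, R_n = 129.6 kN/bolt. φR_n = 0.75 × (3×110.16 + 6×129.6) = 831.1 kN.
Tension yield (gross): A_g = 186×6 = 1116 mm². φR_n = 0.90 × 350 × 1116 = 351.5 kN.
Governing: min(1227.8, 831.1, 351.5) = 351.5 kN → gross-section yield.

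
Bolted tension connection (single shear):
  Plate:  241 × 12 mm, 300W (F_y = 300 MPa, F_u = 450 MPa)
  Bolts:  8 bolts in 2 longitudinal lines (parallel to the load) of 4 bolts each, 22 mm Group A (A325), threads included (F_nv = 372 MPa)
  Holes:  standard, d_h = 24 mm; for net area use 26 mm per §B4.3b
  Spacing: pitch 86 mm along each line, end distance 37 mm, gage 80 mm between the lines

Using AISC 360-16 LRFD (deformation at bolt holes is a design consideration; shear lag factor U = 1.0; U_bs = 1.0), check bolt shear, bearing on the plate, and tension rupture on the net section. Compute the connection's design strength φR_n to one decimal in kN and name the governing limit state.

Bolt shear: A_b = π(22)²/4 = 380.13 mm². φR_n = 0.75 × 372 × 380.13 × 8 × 1 = 848.5 kN.
Bearing (12 mm plate, F_u = 450 MPa): end bolts L_c = 37 − 24/2 = 25, R_n = min(1.2×25×12×450, 2.4×22×12×450) = 162 kN/bolt; interior L_c = 86 − 24 = 62, R_n = 285.12 kN/bolt. φR_n = 0.75 × (2×162 + 6×285.12) = 1526.0 kN.
Tension rupture (net): A_n = (241 − 2×26)×12 = 2268 mm² (U = 1.0, A_e = A_n). φR_n = 0.75 × 450 × 2268 = 765.5 kN.
Governing: min(848.5, 1526.0, 765.5) = 765.5 kN → net-section rupture.

765.5 kN (net-section rupture governs)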